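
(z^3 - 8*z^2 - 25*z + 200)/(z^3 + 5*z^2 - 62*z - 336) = (z^2 - 25)/(z^2 + 13*z + 42)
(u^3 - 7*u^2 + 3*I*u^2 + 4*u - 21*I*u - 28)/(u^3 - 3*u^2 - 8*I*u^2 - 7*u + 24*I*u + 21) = (u^2 + u*(-7 + 4*I) - 28*I)/(u^2 - u*(3 + 7*I) + 21*I)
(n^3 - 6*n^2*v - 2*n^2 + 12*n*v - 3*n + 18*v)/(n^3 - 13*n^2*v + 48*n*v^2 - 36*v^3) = (n^2 - 2*n - 3)/(n^2 - 7*n*v + 6*v^2)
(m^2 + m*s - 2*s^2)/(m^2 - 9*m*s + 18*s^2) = (m^2 + m*s - 2*s^2)/(m^2 - 9*m*s + 18*s^2)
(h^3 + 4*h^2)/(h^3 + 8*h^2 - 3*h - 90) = h^2*(h + 4)/(h^3 + 8*h^2 - 3*h - 90)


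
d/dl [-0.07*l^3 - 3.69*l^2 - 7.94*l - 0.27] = -0.21*l^2 - 7.38*l - 7.94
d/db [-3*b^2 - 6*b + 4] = -6*b - 6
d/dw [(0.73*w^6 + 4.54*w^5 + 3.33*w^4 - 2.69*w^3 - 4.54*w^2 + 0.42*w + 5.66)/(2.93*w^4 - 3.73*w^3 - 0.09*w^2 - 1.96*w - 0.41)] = (4.2778*w^9 + 5.13349999999999*w^8 - 34.1312*w^7 - 12.919*w^6 - 11.3844*w^5 - 49.2713*w^4 - 58.1184*w^3 + 75.5803*w^2 + 4.7416*w + 10.9214)/(8.5849*w^8 - 21.8578*w^7 + 13.3855*w^6 - 10.8142*w^5 + 12.2271*w^4 + 3.4114*w^3 + 3.9154*w^2 + 1.6072*w + 0.1681)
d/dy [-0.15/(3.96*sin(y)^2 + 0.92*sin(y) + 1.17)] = (1.188*sin(y) + 0.138)*cos(y)/(3.96*sin(y)^2 + 0.92*sin(y) + 1.17)^2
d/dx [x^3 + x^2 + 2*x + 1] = 3*x^2 + 2*x + 2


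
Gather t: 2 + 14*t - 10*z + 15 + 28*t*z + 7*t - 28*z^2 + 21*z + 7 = t*(28*z + 21) - 28*z^2 + 11*z + 24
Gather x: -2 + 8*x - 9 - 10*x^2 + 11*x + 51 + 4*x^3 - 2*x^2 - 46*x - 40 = 4*x^3 - 12*x^2 - 27*x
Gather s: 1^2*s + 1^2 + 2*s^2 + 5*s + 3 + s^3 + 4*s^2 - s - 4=s^3 + 6*s^2 + 5*s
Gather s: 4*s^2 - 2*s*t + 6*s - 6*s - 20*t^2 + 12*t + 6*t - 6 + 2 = 4*s^2 - 2*s*t - 20*t^2 + 18*t - 4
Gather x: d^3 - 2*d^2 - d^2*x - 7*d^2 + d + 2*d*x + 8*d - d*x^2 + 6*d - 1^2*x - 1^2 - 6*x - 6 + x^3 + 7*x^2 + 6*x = d^3 - 9*d^2 + 15*d + x^3 + x^2*(7 - d) + x*(-d^2 + 2*d - 1) - 7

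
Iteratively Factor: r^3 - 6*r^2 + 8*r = (r - 4)*(r^2 - 2*r) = (r - 4)*(r - 2)*(r)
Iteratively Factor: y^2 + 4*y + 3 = (y + 1)*(y + 3)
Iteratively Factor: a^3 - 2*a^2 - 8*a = (a)*(a^2 - 2*a - 8) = a*(a - 4)*(a + 2)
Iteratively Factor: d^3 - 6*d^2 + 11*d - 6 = (d - 3)*(d^2 - 3*d + 2) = (d - 3)*(d - 1)*(d - 2)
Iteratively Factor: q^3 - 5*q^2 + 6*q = (q - 3)*(q^2 - 2*q) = (q - 3)*(q - 2)*(q)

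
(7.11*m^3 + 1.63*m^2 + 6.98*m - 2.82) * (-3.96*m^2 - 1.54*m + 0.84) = -28.1556*m^5 - 17.4042*m^4 - 24.1786*m^3 + 1.7872*m^2 + 10.206*m - 2.3688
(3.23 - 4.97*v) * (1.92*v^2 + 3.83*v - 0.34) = -9.5424*v^3 - 12.8335*v^2 + 14.0607*v - 1.0982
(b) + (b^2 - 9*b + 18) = b^2 - 8*b + 18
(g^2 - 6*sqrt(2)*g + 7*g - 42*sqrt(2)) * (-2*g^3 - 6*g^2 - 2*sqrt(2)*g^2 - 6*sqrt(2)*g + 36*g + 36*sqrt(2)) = -2*g^5 - 20*g^4 + 10*sqrt(2)*g^4 + 18*g^3 + 100*sqrt(2)*g^3 + 30*sqrt(2)*g^2 + 492*g^2 - 1260*sqrt(2)*g + 72*g - 3024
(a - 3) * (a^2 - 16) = a^3 - 3*a^2 - 16*a + 48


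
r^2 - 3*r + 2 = (r - 2)*(r - 1)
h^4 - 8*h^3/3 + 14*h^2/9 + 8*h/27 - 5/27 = (h - 5/3)*(h - 1)*(h - 1/3)*(h + 1/3)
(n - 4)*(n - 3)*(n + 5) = n^3 - 2*n^2 - 23*n + 60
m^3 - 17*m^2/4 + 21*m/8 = m*(m - 7/2)*(m - 3/4)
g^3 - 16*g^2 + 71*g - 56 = (g - 8)*(g - 7)*(g - 1)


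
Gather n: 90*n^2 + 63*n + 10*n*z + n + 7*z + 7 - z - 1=90*n^2 + n*(10*z + 64) + 6*z + 6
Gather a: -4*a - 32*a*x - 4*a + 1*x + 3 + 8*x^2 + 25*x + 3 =a*(-32*x - 8) + 8*x^2 + 26*x + 6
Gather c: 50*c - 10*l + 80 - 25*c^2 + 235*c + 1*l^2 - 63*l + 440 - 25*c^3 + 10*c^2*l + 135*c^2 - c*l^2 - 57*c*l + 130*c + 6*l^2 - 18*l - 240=-25*c^3 + c^2*(10*l + 110) + c*(-l^2 - 57*l + 415) + 7*l^2 - 91*l + 280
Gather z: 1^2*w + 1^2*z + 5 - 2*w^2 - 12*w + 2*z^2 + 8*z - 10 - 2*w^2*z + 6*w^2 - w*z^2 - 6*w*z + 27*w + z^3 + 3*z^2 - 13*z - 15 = 4*w^2 + 16*w + z^3 + z^2*(5 - w) + z*(-2*w^2 - 6*w - 4) - 20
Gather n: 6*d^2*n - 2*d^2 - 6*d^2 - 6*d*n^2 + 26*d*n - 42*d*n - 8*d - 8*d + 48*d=-8*d^2 - 6*d*n^2 + 32*d + n*(6*d^2 - 16*d)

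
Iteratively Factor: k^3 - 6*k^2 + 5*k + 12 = (k - 4)*(k^2 - 2*k - 3) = (k - 4)*(k + 1)*(k - 3)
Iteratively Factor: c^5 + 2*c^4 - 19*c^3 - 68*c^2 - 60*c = (c + 2)*(c^4 - 19*c^2 - 30*c) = (c - 5)*(c + 2)*(c^3 + 5*c^2 + 6*c) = (c - 5)*(c + 2)^2*(c^2 + 3*c) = c*(c - 5)*(c + 2)^2*(c + 3)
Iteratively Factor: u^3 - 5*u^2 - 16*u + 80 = (u - 5)*(u^2 - 16) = (u - 5)*(u - 4)*(u + 4)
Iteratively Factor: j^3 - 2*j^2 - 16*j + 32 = (j - 2)*(j^2 - 16) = (j - 4)*(j - 2)*(j + 4)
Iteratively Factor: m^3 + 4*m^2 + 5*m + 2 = (m + 1)*(m^2 + 3*m + 2) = (m + 1)*(m + 2)*(m + 1)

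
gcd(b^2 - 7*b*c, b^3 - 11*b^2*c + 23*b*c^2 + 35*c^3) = b - 7*c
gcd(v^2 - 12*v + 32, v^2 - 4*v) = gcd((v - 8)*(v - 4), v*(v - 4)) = v - 4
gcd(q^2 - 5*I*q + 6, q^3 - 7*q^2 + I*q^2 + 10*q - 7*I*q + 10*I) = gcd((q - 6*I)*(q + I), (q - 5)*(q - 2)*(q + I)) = q + I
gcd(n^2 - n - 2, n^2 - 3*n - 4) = n + 1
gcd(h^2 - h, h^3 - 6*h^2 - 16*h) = h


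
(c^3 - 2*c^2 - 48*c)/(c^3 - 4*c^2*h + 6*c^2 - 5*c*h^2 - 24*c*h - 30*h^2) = c*(c - 8)/(c^2 - 4*c*h - 5*h^2)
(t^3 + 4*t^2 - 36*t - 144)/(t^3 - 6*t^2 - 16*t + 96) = (t + 6)/(t - 4)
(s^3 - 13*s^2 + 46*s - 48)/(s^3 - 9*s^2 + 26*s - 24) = (s - 8)/(s - 4)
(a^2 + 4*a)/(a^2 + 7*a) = (a + 4)/(a + 7)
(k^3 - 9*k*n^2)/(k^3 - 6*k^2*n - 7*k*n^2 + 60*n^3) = k*(k - 3*n)/(k^2 - 9*k*n + 20*n^2)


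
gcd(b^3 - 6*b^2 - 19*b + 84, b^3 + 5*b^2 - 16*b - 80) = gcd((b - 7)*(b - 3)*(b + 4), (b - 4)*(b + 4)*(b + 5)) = b + 4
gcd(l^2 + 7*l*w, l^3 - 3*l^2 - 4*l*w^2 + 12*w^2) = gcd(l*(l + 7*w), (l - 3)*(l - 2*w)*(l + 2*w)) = 1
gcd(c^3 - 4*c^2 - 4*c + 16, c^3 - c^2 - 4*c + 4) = c^2 - 4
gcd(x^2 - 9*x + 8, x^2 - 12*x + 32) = x - 8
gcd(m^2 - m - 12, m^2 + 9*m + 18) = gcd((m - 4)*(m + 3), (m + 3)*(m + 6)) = m + 3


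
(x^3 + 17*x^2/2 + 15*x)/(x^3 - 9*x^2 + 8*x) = (x^2 + 17*x/2 + 15)/(x^2 - 9*x + 8)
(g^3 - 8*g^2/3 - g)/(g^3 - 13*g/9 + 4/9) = 3*g*(3*g^2 - 8*g - 3)/(9*g^3 - 13*g + 4)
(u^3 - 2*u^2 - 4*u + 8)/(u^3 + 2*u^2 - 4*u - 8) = (u - 2)/(u + 2)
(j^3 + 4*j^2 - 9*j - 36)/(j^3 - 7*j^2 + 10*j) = (j^3 + 4*j^2 - 9*j - 36)/(j*(j^2 - 7*j + 10))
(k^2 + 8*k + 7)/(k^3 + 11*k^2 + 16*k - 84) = (k + 1)/(k^2 + 4*k - 12)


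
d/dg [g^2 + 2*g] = 2*g + 2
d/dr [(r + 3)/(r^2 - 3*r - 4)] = (-r^2 - 6*r + 5)/(r^4 - 6*r^3 + r^2 + 24*r + 16)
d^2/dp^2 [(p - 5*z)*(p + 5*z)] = 2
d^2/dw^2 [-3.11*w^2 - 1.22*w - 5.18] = -6.22000000000000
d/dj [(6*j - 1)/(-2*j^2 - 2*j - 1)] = 4*(3*j^2 - j - 2)/(4*j^4 + 8*j^3 + 8*j^2 + 4*j + 1)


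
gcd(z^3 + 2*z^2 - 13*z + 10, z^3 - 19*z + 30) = z^2 + 3*z - 10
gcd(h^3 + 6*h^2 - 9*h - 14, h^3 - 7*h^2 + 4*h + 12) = h^2 - h - 2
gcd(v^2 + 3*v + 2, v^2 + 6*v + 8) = v + 2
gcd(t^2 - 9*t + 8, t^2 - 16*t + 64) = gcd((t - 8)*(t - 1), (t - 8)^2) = t - 8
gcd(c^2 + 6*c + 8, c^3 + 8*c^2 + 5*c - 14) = c + 2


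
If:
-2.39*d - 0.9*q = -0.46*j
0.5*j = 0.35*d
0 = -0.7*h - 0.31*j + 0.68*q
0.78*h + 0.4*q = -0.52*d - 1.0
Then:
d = 0.42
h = -1.07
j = 0.29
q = -0.96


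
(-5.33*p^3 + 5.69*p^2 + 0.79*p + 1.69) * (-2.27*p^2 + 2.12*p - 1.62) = 12.0991*p^5 - 24.2159*p^4 + 18.9041*p^3 - 11.3793*p^2 + 2.303*p - 2.7378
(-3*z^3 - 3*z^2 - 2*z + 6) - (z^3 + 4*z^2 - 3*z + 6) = -4*z^3 - 7*z^2 + z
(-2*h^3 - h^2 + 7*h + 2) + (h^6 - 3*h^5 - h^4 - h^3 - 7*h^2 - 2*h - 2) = h^6 - 3*h^5 - h^4 - 3*h^3 - 8*h^2 + 5*h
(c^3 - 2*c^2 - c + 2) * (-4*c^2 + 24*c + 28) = -4*c^5 + 32*c^4 - 16*c^3 - 88*c^2 + 20*c + 56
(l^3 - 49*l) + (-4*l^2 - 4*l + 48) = l^3 - 4*l^2 - 53*l + 48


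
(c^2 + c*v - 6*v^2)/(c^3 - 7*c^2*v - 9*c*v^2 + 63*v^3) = (c - 2*v)/(c^2 - 10*c*v + 21*v^2)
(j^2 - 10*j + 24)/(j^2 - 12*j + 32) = (j - 6)/(j - 8)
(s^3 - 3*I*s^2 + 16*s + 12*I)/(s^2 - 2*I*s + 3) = (s^2 - 4*I*s + 12)/(s - 3*I)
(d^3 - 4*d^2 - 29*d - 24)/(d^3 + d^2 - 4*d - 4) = (d^2 - 5*d - 24)/(d^2 - 4)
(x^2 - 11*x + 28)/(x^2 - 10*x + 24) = (x - 7)/(x - 6)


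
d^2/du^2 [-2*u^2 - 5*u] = -4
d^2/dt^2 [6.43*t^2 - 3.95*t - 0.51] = 12.8600000000000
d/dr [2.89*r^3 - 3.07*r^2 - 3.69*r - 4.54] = 8.67*r^2 - 6.14*r - 3.69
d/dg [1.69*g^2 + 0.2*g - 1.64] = 3.38*g + 0.2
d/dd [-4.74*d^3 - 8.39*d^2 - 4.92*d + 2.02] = -14.22*d^2 - 16.78*d - 4.92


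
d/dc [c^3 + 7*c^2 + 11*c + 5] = 3*c^2 + 14*c + 11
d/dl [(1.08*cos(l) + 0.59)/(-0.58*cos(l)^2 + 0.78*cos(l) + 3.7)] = (0.6264*sin(l)^2 - 0.6844*cos(l) - 4.1622)*sin(l)/(-0.58*cos(l)^2 + 0.78*cos(l) + 3.7)^2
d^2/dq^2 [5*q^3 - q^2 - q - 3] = 30*q - 2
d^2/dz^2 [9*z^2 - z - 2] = 18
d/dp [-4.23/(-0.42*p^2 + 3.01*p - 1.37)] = (12.7323 - 3.5532*p)/(0.42*p^2 - 3.01*p + 1.37)^2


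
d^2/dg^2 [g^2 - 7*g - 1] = 2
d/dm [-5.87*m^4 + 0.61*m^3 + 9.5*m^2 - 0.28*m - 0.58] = -23.48*m^3 + 1.83*m^2 + 19.0*m - 0.28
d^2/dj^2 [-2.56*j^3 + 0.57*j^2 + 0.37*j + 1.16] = 1.14 - 15.36*j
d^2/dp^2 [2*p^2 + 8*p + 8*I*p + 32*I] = 4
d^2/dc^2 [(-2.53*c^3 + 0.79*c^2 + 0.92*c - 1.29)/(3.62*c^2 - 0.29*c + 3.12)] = (-5.6843418860808e-14*c^5 + 82.494898*c^3 - 141.228648*c^2 - 201.987828*c + 45.967758)/(47.437928*c^6 - 11.400828*c^5 + 123.57051*c^4 - 19.676645*c^3 + 106.50276*c^2 - 8.468928*c + 30.371328)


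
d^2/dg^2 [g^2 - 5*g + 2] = 2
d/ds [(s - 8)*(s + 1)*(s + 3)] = 3*s^2 - 8*s - 29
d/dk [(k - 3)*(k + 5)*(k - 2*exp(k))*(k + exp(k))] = -k^3*exp(k) + 4*k^3 - 4*k^2*exp(2*k) - 5*k^2*exp(k) + 6*k^2 - 12*k*exp(2*k) + 11*k*exp(k) - 30*k + 56*exp(2*k) + 15*exp(k)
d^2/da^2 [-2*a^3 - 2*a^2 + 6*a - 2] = -12*a - 4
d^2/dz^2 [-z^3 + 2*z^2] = 4 - 6*z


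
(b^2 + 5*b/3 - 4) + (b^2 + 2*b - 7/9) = 2*b^2 + 11*b/3 - 43/9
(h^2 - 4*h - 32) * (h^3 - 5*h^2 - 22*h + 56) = h^5 - 9*h^4 - 34*h^3 + 304*h^2 + 480*h - 1792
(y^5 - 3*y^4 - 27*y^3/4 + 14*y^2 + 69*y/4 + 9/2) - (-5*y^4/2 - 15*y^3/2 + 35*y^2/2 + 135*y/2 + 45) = y^5 - y^4/2 + 3*y^3/4 - 7*y^2/2 - 201*y/4 - 81/2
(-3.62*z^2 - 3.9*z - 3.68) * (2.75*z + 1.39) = -9.955*z^3 - 15.7568*z^2 - 15.541*z - 5.1152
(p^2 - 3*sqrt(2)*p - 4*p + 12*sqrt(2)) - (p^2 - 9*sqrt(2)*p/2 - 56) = -4*p + 3*sqrt(2)*p/2 + 12*sqrt(2) + 56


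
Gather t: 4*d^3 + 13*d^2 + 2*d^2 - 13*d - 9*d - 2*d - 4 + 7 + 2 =4*d^3 + 15*d^2 - 24*d + 5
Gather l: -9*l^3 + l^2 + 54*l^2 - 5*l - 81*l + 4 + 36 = -9*l^3 + 55*l^2 - 86*l + 40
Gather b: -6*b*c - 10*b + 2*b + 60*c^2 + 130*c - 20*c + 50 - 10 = b*(-6*c - 8) + 60*c^2 + 110*c + 40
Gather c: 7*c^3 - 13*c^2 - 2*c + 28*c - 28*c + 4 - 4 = 7*c^3 - 13*c^2 - 2*c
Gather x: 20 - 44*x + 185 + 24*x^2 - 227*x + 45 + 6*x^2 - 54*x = 30*x^2 - 325*x + 250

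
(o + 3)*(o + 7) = o^2 + 10*o + 21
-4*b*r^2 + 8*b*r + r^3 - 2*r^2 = r*(-4*b + r)*(r - 2)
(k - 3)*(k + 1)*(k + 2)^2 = k^4 + 2*k^3 - 7*k^2 - 20*k - 12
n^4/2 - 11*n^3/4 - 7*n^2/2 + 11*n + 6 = (n/2 + 1)*(n - 6)*(n - 2)*(n + 1/2)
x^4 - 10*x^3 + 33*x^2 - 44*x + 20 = (x - 5)*(x - 2)^2*(x - 1)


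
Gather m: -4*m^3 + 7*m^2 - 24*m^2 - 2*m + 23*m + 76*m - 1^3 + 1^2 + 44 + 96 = -4*m^3 - 17*m^2 + 97*m + 140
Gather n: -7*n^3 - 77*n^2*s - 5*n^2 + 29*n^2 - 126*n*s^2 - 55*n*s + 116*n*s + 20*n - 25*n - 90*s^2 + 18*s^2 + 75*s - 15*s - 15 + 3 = -7*n^3 + n^2*(24 - 77*s) + n*(-126*s^2 + 61*s - 5) - 72*s^2 + 60*s - 12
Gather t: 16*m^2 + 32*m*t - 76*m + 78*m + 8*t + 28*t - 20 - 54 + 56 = 16*m^2 + 2*m + t*(32*m + 36) - 18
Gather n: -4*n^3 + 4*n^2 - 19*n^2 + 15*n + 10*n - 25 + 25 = -4*n^3 - 15*n^2 + 25*n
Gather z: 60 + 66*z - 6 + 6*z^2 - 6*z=6*z^2 + 60*z + 54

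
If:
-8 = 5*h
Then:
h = -8/5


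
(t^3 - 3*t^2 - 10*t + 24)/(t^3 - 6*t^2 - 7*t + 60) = (t - 2)/(t - 5)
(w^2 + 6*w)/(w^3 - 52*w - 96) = w/(w^2 - 6*w - 16)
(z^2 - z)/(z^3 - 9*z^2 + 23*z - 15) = z/(z^2 - 8*z + 15)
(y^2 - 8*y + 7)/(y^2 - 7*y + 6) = (y - 7)/(y - 6)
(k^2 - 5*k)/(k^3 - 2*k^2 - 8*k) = (5 - k)/(-k^2 + 2*k + 8)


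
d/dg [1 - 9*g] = -9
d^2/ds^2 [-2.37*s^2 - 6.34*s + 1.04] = -4.74000000000000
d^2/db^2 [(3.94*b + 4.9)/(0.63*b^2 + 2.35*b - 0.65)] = ((1.26*b + 2.35)*(2.52*b + 4.7)*(3.94*b + 4.9) - (14.8932*b + 24.692)*(0.63*b^2 + 2.35*b - 0.65))/(0.63*b^2 + 2.35*b - 0.65)^3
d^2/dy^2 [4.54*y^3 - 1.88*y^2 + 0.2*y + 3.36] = 27.24*y - 3.76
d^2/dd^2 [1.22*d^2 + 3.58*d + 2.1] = 2.44000000000000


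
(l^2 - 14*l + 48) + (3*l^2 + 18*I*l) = 4*l^2 - 14*l + 18*I*l + 48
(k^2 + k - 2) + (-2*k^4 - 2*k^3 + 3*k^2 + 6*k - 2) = -2*k^4 - 2*k^3 + 4*k^2 + 7*k - 4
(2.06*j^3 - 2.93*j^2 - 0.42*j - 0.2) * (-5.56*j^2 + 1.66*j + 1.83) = -11.4536*j^5 + 19.7104*j^4 + 1.2412*j^3 - 4.9471*j^2 - 1.1006*j - 0.366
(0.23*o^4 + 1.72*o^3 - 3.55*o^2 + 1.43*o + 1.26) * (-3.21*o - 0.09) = -0.7383*o^5 - 5.5419*o^4 + 11.2407*o^3 - 4.2708*o^2 - 4.1733*o - 0.1134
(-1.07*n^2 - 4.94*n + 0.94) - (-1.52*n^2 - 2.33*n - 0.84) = 0.45*n^2 - 2.61*n + 1.78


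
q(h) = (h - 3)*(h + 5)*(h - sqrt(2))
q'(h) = (h - 3)*(h + 5) + (h - 3)*(h - sqrt(2)) + (h + 5)*(h - sqrt(2))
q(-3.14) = 52.01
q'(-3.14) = 8.07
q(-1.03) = 39.11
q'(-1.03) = -15.85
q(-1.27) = 42.75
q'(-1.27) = -14.48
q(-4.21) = 32.03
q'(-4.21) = 30.41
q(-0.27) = 26.05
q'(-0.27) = -17.93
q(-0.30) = 26.59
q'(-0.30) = -17.91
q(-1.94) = 50.70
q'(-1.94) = -8.81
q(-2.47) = 53.75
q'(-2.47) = -2.42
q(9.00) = 637.21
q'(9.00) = 235.72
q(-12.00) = -1408.49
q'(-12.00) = 400.11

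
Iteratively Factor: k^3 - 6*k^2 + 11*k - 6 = (k - 1)*(k^2 - 5*k + 6) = (k - 3)*(k - 1)*(k - 2)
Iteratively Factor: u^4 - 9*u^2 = (u + 3)*(u^3 - 3*u^2) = (u - 3)*(u + 3)*(u^2) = u*(u - 3)*(u + 3)*(u)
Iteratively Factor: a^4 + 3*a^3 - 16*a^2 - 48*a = (a - 4)*(a^3 + 7*a^2 + 12*a) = (a - 4)*(a + 3)*(a^2 + 4*a) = a*(a - 4)*(a + 3)*(a + 4)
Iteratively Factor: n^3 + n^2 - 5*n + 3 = (n + 3)*(n^2 - 2*n + 1) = (n - 1)*(n + 3)*(n - 1)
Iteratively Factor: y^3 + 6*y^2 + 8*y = (y + 4)*(y^2 + 2*y) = (y + 2)*(y + 4)*(y)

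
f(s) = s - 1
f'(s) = 1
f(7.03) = 6.03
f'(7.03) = 1.00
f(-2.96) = -3.96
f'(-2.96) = 1.00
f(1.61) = 0.61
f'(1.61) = 1.00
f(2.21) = 1.21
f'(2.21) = 1.00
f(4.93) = 3.93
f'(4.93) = 1.00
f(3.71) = 2.71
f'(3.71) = 1.00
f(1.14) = 0.14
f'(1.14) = 1.00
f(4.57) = 3.57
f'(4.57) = 1.00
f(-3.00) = -4.00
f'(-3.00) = 1.00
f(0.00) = -1.00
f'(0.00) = 1.00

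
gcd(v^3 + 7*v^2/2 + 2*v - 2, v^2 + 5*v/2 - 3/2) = v - 1/2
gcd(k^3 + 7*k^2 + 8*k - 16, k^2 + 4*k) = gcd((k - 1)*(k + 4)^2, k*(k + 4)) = k + 4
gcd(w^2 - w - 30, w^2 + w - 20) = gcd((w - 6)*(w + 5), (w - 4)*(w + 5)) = w + 5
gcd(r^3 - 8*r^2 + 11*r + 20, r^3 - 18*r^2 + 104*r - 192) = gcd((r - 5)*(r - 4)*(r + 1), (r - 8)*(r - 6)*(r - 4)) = r - 4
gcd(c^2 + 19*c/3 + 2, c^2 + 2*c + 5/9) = c + 1/3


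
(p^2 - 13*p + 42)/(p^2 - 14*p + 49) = (p - 6)/(p - 7)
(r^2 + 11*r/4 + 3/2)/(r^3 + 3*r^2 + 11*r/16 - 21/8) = 4*(4*r + 3)/(16*r^2 + 16*r - 21)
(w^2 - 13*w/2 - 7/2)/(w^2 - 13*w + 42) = (w + 1/2)/(w - 6)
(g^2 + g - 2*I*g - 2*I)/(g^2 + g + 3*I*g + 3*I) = (g - 2*I)/(g + 3*I)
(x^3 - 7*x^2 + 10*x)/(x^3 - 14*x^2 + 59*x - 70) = x/(x - 7)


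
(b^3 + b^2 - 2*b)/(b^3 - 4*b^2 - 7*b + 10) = b/(b - 5)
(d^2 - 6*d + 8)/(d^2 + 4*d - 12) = (d - 4)/(d + 6)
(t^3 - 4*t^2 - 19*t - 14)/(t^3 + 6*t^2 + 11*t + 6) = (t - 7)/(t + 3)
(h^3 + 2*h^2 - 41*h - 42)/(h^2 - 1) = (h^2 + h - 42)/(h - 1)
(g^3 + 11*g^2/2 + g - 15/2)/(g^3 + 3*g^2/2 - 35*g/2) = (2*g^2 + g - 3)/(g*(2*g - 7))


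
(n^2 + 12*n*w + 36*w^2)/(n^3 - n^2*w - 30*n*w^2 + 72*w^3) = (n + 6*w)/(n^2 - 7*n*w + 12*w^2)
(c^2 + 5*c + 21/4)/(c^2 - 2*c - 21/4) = (2*c + 7)/(2*c - 7)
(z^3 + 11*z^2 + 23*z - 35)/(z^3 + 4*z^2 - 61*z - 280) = (z - 1)/(z - 8)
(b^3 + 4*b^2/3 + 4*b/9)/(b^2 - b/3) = (9*b^2 + 12*b + 4)/(3*(3*b - 1))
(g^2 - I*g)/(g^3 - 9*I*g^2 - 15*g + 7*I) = g/(g^2 - 8*I*g - 7)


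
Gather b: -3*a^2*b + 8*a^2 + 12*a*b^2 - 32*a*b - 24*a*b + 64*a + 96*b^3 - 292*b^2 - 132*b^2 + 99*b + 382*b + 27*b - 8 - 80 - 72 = 8*a^2 + 64*a + 96*b^3 + b^2*(12*a - 424) + b*(-3*a^2 - 56*a + 508) - 160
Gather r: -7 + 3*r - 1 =3*r - 8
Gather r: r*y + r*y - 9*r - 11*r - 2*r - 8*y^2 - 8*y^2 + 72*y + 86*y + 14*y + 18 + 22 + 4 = r*(2*y - 22) - 16*y^2 + 172*y + 44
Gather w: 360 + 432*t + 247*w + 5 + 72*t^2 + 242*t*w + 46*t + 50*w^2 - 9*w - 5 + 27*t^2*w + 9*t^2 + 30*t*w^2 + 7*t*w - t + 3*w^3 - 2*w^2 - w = 81*t^2 + 477*t + 3*w^3 + w^2*(30*t + 48) + w*(27*t^2 + 249*t + 237) + 360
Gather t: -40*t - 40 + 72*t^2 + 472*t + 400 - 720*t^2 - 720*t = -648*t^2 - 288*t + 360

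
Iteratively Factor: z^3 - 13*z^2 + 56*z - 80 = (z - 5)*(z^2 - 8*z + 16) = (z - 5)*(z - 4)*(z - 4)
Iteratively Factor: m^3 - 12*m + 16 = (m + 4)*(m^2 - 4*m + 4) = (m - 2)*(m + 4)*(m - 2)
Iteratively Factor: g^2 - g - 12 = (g + 3)*(g - 4)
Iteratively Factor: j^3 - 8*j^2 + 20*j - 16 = (j - 4)*(j^2 - 4*j + 4) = (j - 4)*(j - 2)*(j - 2)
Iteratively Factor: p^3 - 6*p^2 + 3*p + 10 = (p + 1)*(p^2 - 7*p + 10) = (p - 2)*(p + 1)*(p - 5)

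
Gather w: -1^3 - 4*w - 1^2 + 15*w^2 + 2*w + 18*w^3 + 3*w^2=18*w^3 + 18*w^2 - 2*w - 2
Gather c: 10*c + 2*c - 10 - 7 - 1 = 12*c - 18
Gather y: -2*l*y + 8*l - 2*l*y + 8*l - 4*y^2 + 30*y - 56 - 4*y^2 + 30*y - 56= 16*l - 8*y^2 + y*(60 - 4*l) - 112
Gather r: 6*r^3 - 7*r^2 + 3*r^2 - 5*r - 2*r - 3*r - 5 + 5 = 6*r^3 - 4*r^2 - 10*r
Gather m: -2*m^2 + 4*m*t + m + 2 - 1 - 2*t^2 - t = -2*m^2 + m*(4*t + 1) - 2*t^2 - t + 1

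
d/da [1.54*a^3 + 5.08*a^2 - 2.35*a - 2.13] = 4.62*a^2 + 10.16*a - 2.35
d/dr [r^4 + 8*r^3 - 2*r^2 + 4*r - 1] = 4*r^3 + 24*r^2 - 4*r + 4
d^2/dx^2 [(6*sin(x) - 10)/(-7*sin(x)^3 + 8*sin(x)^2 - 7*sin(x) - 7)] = 2*(588*sin(x)^7 - 2709*sin(x)^6 + 1802*sin(x)^5 + 435*sin(x)^4 - 517*sin(x)^3 + 3642*sin(x)^2 - 3766*sin(x) + 1344)/(7*sin(x)^3 - 8*sin(x)^2 + 7*sin(x) + 7)^3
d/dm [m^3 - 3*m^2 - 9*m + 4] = 3*m^2 - 6*m - 9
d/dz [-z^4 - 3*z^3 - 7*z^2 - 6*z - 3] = -4*z^3 - 9*z^2 - 14*z - 6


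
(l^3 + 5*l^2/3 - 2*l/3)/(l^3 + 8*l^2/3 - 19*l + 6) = l*(l + 2)/(l^2 + 3*l - 18)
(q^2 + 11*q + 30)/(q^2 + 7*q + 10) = (q + 6)/(q + 2)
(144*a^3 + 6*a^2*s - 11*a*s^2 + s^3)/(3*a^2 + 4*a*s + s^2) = (48*a^2 - 14*a*s + s^2)/(a + s)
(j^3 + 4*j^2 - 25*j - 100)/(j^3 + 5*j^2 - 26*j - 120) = (j + 5)/(j + 6)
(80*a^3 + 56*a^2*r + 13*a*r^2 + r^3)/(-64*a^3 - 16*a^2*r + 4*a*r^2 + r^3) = (5*a + r)/(-4*a + r)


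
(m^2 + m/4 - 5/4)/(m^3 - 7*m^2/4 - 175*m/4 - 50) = (m - 1)/(m^2 - 3*m - 40)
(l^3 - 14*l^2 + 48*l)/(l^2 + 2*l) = (l^2 - 14*l + 48)/(l + 2)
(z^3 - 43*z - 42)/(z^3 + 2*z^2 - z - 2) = (z^2 - z - 42)/(z^2 + z - 2)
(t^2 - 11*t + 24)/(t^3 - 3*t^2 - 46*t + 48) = (t - 3)/(t^2 + 5*t - 6)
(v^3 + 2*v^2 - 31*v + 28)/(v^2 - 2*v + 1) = (v^2 + 3*v - 28)/(v - 1)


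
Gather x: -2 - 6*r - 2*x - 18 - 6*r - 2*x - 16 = -12*r - 4*x - 36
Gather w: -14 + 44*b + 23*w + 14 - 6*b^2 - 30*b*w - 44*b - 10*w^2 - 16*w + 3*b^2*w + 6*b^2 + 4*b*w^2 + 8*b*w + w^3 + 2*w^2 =w^3 + w^2*(4*b - 8) + w*(3*b^2 - 22*b + 7)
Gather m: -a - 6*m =-a - 6*m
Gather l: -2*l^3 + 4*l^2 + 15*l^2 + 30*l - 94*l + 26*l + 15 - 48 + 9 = -2*l^3 + 19*l^2 - 38*l - 24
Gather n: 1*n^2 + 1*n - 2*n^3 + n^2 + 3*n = -2*n^3 + 2*n^2 + 4*n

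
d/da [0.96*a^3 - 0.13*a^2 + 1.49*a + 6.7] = 2.88*a^2 - 0.26*a + 1.49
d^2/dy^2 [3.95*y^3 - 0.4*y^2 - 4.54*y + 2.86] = 23.7*y - 0.8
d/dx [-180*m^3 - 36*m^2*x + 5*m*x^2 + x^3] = -36*m^2 + 10*m*x + 3*x^2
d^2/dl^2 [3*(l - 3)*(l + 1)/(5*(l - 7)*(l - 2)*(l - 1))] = 6*(l^6 - 6*l^5 - 27*l^4 + 414*l^3 - 1695*l^2 + 2784*l - 1615)/(5*(l^9 - 30*l^8 + 369*l^7 - 2422*l^6 + 9327*l^5 - 22002*l^4 + 32075*l^3 - 28098*l^2 + 13524*l - 2744))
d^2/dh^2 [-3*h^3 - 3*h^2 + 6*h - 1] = -18*h - 6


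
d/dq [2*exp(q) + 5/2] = 2*exp(q)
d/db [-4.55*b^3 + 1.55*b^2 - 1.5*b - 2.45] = -13.65*b^2 + 3.1*b - 1.5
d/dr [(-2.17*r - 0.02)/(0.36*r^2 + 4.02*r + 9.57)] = (0.7812*r^2 + 0.0144000000000002*r - 20.6865)/(0.1296*r^4 + 2.8944*r^3 + 23.0508*r^2 + 76.9428*r + 91.5849)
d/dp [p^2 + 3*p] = 2*p + 3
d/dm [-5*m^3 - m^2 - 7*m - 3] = -15*m^2 - 2*m - 7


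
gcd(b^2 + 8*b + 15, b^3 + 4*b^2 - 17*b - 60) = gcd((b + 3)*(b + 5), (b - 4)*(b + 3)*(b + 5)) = b^2 + 8*b + 15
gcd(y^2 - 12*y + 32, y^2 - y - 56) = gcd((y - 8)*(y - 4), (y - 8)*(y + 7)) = y - 8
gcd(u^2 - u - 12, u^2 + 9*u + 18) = u + 3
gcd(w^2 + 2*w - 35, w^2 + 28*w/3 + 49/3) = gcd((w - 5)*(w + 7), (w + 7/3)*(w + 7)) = w + 7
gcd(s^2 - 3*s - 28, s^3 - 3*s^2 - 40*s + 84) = s - 7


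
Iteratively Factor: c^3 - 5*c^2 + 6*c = (c - 2)*(c^2 - 3*c) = (c - 3)*(c - 2)*(c)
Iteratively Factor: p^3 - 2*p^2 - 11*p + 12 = (p - 4)*(p^2 + 2*p - 3) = (p - 4)*(p + 3)*(p - 1)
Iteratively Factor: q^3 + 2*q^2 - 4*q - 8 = (q + 2)*(q^2 - 4) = (q - 2)*(q + 2)*(q + 2)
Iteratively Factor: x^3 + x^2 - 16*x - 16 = (x + 1)*(x^2 - 16) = (x - 4)*(x + 1)*(x + 4)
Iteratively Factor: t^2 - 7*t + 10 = (t - 5)*(t - 2)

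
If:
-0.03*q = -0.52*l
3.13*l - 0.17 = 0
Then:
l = 0.05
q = 0.94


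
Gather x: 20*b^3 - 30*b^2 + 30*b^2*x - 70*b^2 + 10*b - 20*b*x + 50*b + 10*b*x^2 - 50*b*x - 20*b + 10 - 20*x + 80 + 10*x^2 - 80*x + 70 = 20*b^3 - 100*b^2 + 40*b + x^2*(10*b + 10) + x*(30*b^2 - 70*b - 100) + 160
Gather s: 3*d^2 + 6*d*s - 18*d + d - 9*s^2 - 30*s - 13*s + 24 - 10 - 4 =3*d^2 - 17*d - 9*s^2 + s*(6*d - 43) + 10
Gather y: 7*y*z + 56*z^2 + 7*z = 7*y*z + 56*z^2 + 7*z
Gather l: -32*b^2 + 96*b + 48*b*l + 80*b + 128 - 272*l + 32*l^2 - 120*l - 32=-32*b^2 + 176*b + 32*l^2 + l*(48*b - 392) + 96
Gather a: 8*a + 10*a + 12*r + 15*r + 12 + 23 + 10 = 18*a + 27*r + 45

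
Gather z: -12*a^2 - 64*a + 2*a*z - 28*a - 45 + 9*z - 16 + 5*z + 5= -12*a^2 - 92*a + z*(2*a + 14) - 56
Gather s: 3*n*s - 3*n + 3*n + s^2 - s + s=3*n*s + s^2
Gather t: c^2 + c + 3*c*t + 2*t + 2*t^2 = c^2 + c + 2*t^2 + t*(3*c + 2)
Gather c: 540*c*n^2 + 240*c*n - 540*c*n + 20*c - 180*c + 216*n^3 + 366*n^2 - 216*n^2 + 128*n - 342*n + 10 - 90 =c*(540*n^2 - 300*n - 160) + 216*n^3 + 150*n^2 - 214*n - 80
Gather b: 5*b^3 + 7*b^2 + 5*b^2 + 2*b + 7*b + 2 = 5*b^3 + 12*b^2 + 9*b + 2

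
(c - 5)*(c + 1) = c^2 - 4*c - 5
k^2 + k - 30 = (k - 5)*(k + 6)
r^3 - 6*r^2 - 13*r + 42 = (r - 7)*(r - 2)*(r + 3)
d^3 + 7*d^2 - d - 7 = (d - 1)*(d + 1)*(d + 7)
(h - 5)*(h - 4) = h^2 - 9*h + 20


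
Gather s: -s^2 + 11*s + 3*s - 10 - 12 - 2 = -s^2 + 14*s - 24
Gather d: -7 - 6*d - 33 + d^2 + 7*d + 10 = d^2 + d - 30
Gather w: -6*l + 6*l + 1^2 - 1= 0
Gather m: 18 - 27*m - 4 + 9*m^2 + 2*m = 9*m^2 - 25*m + 14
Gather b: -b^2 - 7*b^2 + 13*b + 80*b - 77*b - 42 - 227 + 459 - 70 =-8*b^2 + 16*b + 120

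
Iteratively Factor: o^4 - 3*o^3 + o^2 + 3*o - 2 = (o + 1)*(o^3 - 4*o^2 + 5*o - 2) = (o - 2)*(o + 1)*(o^2 - 2*o + 1) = (o - 2)*(o - 1)*(o + 1)*(o - 1)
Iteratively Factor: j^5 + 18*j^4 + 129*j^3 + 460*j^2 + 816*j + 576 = (j + 4)*(j^4 + 14*j^3 + 73*j^2 + 168*j + 144) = (j + 3)*(j + 4)*(j^3 + 11*j^2 + 40*j + 48) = (j + 3)^2*(j + 4)*(j^2 + 8*j + 16) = (j + 3)^2*(j + 4)^2*(j + 4)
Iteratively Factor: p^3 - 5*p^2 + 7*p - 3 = (p - 1)*(p^2 - 4*p + 3) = (p - 3)*(p - 1)*(p - 1)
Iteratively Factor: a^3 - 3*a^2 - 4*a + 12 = (a - 2)*(a^2 - a - 6) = (a - 2)*(a + 2)*(a - 3)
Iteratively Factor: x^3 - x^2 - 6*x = (x + 2)*(x^2 - 3*x) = x*(x + 2)*(x - 3)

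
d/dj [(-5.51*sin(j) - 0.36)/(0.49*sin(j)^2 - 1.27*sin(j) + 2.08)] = (2.6999*sin(j)^2 + 0.3528*sin(j) - 11.918)*cos(j)/(0.2401*sin(j)^4 - 1.2446*sin(j)^3 + 3.6513*sin(j)^2 - 5.2832*sin(j) + 4.3264)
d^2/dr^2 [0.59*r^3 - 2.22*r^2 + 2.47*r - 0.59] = 3.54*r - 4.44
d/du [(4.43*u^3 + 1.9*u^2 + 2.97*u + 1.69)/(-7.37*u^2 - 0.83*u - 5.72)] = (-32.6491*u^4 - 7.3538*u^3 - 55.7069*u^2 + 3.1746*u - 15.5857)/(54.3169*u^4 + 12.2342*u^3 + 85.0017*u^2 + 9.4952*u + 32.7184)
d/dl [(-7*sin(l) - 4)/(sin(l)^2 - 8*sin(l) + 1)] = (7*sin(l)^2 + 8*sin(l) - 39)*cos(l)/(sin(l)^2 - 8*sin(l) + 1)^2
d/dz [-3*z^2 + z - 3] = 1 - 6*z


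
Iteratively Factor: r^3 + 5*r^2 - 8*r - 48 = (r + 4)*(r^2 + r - 12) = (r + 4)^2*(r - 3)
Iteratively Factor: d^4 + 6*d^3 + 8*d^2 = (d)*(d^3 + 6*d^2 + 8*d) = d*(d + 2)*(d^2 + 4*d) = d*(d + 2)*(d + 4)*(d)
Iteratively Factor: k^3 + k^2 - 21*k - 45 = (k + 3)*(k^2 - 2*k - 15) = (k - 5)*(k + 3)*(k + 3)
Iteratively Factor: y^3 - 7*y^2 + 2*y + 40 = (y - 4)*(y^2 - 3*y - 10) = (y - 4)*(y + 2)*(y - 5)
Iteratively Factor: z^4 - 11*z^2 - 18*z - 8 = (z + 1)*(z^3 - z^2 - 10*z - 8) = (z + 1)*(z + 2)*(z^2 - 3*z - 4) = (z - 4)*(z + 1)*(z + 2)*(z + 1)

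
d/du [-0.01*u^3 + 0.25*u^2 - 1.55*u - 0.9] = -0.03*u^2 + 0.5*u - 1.55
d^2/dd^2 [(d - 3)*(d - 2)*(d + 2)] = 6*d - 6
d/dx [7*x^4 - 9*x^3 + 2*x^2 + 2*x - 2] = 28*x^3 - 27*x^2 + 4*x + 2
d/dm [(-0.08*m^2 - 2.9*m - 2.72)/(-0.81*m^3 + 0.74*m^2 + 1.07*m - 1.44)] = (-0.0648*m^4 - 4.698*m^3 - 4.5492*m^2 + 4.256*m + 7.0864)/(0.6561*m^6 - 1.1988*m^5 - 1.1858*m^4 + 3.9164*m^3 - 0.9863*m^2 - 3.0816*m + 2.0736)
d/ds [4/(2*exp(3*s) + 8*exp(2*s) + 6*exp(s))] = 2*(-3*exp(2*s) - 8*exp(s) - 3)*exp(-s)/(exp(2*s) + 4*exp(s) + 3)^2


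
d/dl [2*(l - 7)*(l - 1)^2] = 6*(l - 5)*(l - 1)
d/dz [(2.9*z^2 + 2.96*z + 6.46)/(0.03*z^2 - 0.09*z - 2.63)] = (-0.3498*z^2 - 15.6416*z - 7.2034)/(0.0009*z^4 - 0.0054*z^3 - 0.1497*z^2 + 0.4734*z + 6.9169)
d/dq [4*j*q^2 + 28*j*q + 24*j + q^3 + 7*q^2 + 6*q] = 8*j*q + 28*j + 3*q^2 + 14*q + 6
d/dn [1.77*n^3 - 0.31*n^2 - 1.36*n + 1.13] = 5.31*n^2 - 0.62*n - 1.36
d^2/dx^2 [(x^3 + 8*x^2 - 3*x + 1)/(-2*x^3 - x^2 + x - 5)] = 2*(-30*x^6 + 30*x^5 + 6*x^4 + 549*x^3 - 42*x^2 - 87*x - 181)/(8*x^9 + 12*x^8 - 6*x^7 + 49*x^6 + 63*x^5 - 42*x^4 + 119*x^3 + 90*x^2 - 75*x + 125)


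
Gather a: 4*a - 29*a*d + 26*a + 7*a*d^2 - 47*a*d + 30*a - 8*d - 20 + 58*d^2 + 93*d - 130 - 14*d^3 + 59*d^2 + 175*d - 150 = a*(7*d^2 - 76*d + 60) - 14*d^3 + 117*d^2 + 260*d - 300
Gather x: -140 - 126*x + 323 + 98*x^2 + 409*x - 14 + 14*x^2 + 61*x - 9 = 112*x^2 + 344*x + 160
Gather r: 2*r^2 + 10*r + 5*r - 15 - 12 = 2*r^2 + 15*r - 27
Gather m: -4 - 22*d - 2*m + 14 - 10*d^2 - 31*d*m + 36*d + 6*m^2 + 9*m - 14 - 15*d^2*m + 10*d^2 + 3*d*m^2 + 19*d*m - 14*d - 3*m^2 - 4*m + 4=m^2*(3*d + 3) + m*(-15*d^2 - 12*d + 3)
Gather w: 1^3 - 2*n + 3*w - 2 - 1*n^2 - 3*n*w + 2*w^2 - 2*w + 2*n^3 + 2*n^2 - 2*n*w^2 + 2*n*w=2*n^3 + n^2 - 2*n + w^2*(2 - 2*n) + w*(1 - n) - 1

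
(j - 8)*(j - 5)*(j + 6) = j^3 - 7*j^2 - 38*j + 240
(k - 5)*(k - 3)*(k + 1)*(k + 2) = k^4 - 5*k^3 - 7*k^2 + 29*k + 30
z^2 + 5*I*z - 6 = (z + 2*I)*(z + 3*I)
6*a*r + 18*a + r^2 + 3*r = (6*a + r)*(r + 3)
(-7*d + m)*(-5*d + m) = 35*d^2 - 12*d*m + m^2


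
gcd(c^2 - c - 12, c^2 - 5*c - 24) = c + 3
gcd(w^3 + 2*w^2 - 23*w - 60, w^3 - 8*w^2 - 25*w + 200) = w - 5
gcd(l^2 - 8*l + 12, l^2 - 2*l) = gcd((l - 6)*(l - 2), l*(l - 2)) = l - 2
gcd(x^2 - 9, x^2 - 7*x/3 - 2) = x - 3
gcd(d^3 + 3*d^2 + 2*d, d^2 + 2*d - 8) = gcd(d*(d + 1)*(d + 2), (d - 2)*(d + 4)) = 1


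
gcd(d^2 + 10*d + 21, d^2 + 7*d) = d + 7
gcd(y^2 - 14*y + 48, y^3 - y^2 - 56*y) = y - 8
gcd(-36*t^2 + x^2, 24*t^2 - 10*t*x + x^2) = -6*t + x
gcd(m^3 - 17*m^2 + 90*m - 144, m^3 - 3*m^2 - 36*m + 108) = m^2 - 9*m + 18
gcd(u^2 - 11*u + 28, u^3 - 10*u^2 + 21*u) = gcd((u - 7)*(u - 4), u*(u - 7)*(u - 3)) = u - 7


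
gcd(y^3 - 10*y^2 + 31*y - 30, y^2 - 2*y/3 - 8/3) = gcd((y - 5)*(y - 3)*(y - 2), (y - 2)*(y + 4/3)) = y - 2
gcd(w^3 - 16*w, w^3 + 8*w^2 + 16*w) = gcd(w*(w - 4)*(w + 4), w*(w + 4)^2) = w^2 + 4*w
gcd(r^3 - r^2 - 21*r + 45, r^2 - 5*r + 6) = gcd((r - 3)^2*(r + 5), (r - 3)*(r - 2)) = r - 3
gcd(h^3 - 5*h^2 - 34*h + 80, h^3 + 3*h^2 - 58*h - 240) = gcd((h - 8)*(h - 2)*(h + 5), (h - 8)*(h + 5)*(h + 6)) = h^2 - 3*h - 40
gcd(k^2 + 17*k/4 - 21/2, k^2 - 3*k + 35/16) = k - 7/4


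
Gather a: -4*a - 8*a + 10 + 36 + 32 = 78 - 12*a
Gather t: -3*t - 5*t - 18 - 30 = -8*t - 48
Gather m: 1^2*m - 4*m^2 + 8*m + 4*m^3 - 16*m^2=4*m^3 - 20*m^2 + 9*m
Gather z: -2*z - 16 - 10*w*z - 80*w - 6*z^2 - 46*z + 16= -80*w - 6*z^2 + z*(-10*w - 48)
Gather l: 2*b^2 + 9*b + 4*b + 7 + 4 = 2*b^2 + 13*b + 11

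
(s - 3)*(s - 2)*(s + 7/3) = s^3 - 8*s^2/3 - 17*s/3 + 14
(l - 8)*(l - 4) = l^2 - 12*l + 32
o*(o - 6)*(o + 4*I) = o^3 - 6*o^2 + 4*I*o^2 - 24*I*o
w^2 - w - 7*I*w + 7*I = (w - 1)*(w - 7*I)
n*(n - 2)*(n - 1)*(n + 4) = n^4 + n^3 - 10*n^2 + 8*n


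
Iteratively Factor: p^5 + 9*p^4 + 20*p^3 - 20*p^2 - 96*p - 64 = (p + 1)*(p^4 + 8*p^3 + 12*p^2 - 32*p - 64) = (p + 1)*(p + 4)*(p^3 + 4*p^2 - 4*p - 16) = (p - 2)*(p + 1)*(p + 4)*(p^2 + 6*p + 8) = (p - 2)*(p + 1)*(p + 2)*(p + 4)*(p + 4)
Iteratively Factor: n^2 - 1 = (n + 1)*(n - 1)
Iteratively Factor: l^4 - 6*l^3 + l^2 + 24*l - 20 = (l - 2)*(l^3 - 4*l^2 - 7*l + 10) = (l - 5)*(l - 2)*(l^2 + l - 2) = (l - 5)*(l - 2)*(l + 2)*(l - 1)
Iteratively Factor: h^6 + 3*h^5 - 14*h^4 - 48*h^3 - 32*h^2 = (h)*(h^5 + 3*h^4 - 14*h^3 - 48*h^2 - 32*h) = h*(h + 2)*(h^4 + h^3 - 16*h^2 - 16*h) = h^2*(h + 2)*(h^3 + h^2 - 16*h - 16) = h^2*(h + 2)*(h + 4)*(h^2 - 3*h - 4) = h^2*(h + 1)*(h + 2)*(h + 4)*(h - 4)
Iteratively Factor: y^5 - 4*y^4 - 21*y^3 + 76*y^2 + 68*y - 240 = (y + 2)*(y^4 - 6*y^3 - 9*y^2 + 94*y - 120) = (y + 2)*(y + 4)*(y^3 - 10*y^2 + 31*y - 30) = (y - 3)*(y + 2)*(y + 4)*(y^2 - 7*y + 10) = (y - 3)*(y - 2)*(y + 2)*(y + 4)*(y - 5)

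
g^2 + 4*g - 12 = (g - 2)*(g + 6)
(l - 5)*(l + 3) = l^2 - 2*l - 15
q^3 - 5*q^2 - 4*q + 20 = (q - 5)*(q - 2)*(q + 2)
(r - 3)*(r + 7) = r^2 + 4*r - 21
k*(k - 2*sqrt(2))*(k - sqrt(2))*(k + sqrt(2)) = k^4 - 2*sqrt(2)*k^3 - 2*k^2 + 4*sqrt(2)*k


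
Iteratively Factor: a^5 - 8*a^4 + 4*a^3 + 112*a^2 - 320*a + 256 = (a + 4)*(a^4 - 12*a^3 + 52*a^2 - 96*a + 64) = (a - 4)*(a + 4)*(a^3 - 8*a^2 + 20*a - 16) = (a - 4)*(a - 2)*(a + 4)*(a^2 - 6*a + 8) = (a - 4)*(a - 2)^2*(a + 4)*(a - 4)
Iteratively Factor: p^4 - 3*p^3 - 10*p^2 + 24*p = (p - 4)*(p^3 + p^2 - 6*p) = (p - 4)*(p + 3)*(p^2 - 2*p) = (p - 4)*(p - 2)*(p + 3)*(p)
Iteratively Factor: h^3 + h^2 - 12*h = (h)*(h^2 + h - 12) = h*(h + 4)*(h - 3)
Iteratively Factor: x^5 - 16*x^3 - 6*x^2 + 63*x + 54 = (x + 3)*(x^4 - 3*x^3 - 7*x^2 + 15*x + 18) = (x + 2)*(x + 3)*(x^3 - 5*x^2 + 3*x + 9) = (x - 3)*(x + 2)*(x + 3)*(x^2 - 2*x - 3) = (x - 3)*(x + 1)*(x + 2)*(x + 3)*(x - 3)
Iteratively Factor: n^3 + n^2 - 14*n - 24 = (n + 2)*(n^2 - n - 12) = (n - 4)*(n + 2)*(n + 3)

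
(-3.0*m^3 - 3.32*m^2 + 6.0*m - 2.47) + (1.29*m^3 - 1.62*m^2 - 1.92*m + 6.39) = -1.71*m^3 - 4.94*m^2 + 4.08*m + 3.92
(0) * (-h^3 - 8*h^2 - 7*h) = 0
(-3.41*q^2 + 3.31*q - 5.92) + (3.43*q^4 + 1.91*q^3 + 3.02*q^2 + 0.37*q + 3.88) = 3.43*q^4 + 1.91*q^3 - 0.39*q^2 + 3.68*q - 2.04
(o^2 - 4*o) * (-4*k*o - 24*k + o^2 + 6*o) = -4*k*o^3 - 8*k*o^2 + 96*k*o + o^4 + 2*o^3 - 24*o^2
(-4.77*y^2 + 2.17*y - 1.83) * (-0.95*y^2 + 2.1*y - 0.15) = 4.5315*y^4 - 12.0785*y^3 + 7.011*y^2 - 4.1685*y + 0.2745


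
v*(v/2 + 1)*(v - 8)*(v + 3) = v^4/2 - 3*v^3/2 - 17*v^2 - 24*v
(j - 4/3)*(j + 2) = j^2 + 2*j/3 - 8/3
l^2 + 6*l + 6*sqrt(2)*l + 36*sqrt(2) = (l + 6)*(l + 6*sqrt(2))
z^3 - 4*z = z*(z - 2)*(z + 2)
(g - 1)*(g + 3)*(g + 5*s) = g^3 + 5*g^2*s + 2*g^2 + 10*g*s - 3*g - 15*s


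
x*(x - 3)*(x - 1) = x^3 - 4*x^2 + 3*x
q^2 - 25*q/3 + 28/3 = (q - 7)*(q - 4/3)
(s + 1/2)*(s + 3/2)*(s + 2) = s^3 + 4*s^2 + 19*s/4 + 3/2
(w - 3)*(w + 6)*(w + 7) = w^3 + 10*w^2 + 3*w - 126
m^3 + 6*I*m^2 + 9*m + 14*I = (m - 2*I)*(m + I)*(m + 7*I)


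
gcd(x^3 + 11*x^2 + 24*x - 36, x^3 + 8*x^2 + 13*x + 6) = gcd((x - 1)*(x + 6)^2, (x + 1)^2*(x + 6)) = x + 6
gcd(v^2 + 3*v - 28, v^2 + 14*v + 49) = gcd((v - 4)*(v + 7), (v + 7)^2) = v + 7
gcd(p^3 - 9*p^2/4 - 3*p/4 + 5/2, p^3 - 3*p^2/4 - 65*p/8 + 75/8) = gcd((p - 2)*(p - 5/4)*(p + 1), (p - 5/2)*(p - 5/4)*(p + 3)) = p - 5/4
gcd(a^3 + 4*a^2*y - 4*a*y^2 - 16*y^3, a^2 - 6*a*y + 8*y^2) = -a + 2*y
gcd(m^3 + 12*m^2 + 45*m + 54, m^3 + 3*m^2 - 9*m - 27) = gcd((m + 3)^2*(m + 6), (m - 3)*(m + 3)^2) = m^2 + 6*m + 9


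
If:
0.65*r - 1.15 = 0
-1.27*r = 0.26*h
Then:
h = -8.64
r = 1.77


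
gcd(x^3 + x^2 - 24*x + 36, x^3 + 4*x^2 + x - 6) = 1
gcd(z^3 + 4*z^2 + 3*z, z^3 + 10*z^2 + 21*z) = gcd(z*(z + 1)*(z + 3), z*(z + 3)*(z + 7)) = z^2 + 3*z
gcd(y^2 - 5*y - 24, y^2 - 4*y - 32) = y - 8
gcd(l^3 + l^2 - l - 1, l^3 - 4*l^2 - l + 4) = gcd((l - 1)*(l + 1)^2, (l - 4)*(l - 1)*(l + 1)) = l^2 - 1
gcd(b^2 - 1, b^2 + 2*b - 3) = b - 1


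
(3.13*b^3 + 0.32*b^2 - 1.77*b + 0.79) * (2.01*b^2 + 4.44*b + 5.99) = 6.2913*b^5 + 14.5404*b^4 + 16.6118*b^3 - 4.3541*b^2 - 7.0947*b + 4.7321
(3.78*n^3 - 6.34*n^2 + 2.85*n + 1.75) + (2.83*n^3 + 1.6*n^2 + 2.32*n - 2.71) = 6.61*n^3 - 4.74*n^2 + 5.17*n - 0.96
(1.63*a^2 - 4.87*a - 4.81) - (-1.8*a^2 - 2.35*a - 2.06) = 3.43*a^2 - 2.52*a - 2.75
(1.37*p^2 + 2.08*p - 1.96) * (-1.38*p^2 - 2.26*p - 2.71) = -1.8906*p^4 - 5.9666*p^3 - 5.7087*p^2 - 1.2072*p + 5.3116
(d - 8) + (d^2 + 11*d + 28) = d^2 + 12*d + 20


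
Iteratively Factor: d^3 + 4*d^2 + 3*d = (d + 1)*(d^2 + 3*d) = (d + 1)*(d + 3)*(d)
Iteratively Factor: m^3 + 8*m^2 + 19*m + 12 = (m + 3)*(m^2 + 5*m + 4) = (m + 1)*(m + 3)*(m + 4)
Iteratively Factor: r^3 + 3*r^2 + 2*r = (r + 1)*(r^2 + 2*r) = r*(r + 1)*(r + 2)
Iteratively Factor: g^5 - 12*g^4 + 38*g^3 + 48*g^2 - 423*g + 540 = (g - 3)*(g^4 - 9*g^3 + 11*g^2 + 81*g - 180) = (g - 3)^2*(g^3 - 6*g^2 - 7*g + 60) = (g - 4)*(g - 3)^2*(g^2 - 2*g - 15) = (g - 5)*(g - 4)*(g - 3)^2*(g + 3)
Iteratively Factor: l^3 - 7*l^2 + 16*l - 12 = (l - 2)*(l^2 - 5*l + 6) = (l - 2)^2*(l - 3)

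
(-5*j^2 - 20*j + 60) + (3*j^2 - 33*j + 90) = -2*j^2 - 53*j + 150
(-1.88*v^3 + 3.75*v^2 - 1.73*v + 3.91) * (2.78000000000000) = -5.2264*v^3 + 10.425*v^2 - 4.8094*v + 10.8698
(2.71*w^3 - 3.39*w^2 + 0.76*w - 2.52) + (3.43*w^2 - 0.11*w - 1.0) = 2.71*w^3 + 0.04*w^2 + 0.65*w - 3.52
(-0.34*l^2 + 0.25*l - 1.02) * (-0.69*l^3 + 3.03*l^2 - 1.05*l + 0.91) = 0.2346*l^5 - 1.2027*l^4 + 1.8183*l^3 - 3.6625*l^2 + 1.2985*l - 0.9282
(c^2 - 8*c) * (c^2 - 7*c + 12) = c^4 - 15*c^3 + 68*c^2 - 96*c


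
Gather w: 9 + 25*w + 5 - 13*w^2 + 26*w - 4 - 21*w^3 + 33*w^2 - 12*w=-21*w^3 + 20*w^2 + 39*w + 10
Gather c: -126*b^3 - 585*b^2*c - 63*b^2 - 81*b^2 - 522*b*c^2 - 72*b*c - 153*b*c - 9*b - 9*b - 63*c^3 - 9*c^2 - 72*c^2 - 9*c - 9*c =-126*b^3 - 144*b^2 - 18*b - 63*c^3 + c^2*(-522*b - 81) + c*(-585*b^2 - 225*b - 18)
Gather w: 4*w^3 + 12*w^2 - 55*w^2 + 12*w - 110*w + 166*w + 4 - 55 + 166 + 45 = 4*w^3 - 43*w^2 + 68*w + 160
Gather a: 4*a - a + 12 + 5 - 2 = 3*a + 15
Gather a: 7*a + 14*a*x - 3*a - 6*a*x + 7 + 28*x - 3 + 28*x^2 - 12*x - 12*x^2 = a*(8*x + 4) + 16*x^2 + 16*x + 4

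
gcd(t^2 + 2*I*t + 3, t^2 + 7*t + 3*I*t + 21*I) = t + 3*I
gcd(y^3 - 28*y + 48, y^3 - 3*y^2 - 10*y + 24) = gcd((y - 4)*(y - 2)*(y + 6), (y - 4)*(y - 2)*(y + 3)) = y^2 - 6*y + 8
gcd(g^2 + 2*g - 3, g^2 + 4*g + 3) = g + 3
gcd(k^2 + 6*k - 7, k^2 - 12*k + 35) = 1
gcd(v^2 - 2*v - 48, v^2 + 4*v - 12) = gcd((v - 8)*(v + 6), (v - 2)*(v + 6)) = v + 6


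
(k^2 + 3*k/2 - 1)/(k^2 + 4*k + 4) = (k - 1/2)/(k + 2)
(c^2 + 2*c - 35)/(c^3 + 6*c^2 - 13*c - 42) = (c - 5)/(c^2 - c - 6)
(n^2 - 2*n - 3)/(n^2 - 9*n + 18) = (n + 1)/(n - 6)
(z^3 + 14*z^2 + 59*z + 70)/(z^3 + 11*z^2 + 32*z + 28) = (z + 5)/(z + 2)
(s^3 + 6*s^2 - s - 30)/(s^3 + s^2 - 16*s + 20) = (s + 3)/(s - 2)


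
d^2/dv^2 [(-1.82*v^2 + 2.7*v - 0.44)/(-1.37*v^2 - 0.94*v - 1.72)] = (-7.105427357601e-15*v^4 - 14.822852*v^3 - 20.776872*v^2 + 41.573472*v + 18.203232)/(2.571353*v^6 + 5.292858*v^5 + 13.3164*v^4 + 14.12068*v^3 + 16.7184*v^2 + 8.342688*v + 5.088448)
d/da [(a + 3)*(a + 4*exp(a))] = a + (a + 3)*(4*exp(a) + 1) + 4*exp(a)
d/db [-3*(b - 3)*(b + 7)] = -6*b - 12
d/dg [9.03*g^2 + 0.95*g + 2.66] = 18.06*g + 0.95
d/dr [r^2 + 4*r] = 2*r + 4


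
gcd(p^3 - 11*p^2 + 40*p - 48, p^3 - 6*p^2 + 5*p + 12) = p^2 - 7*p + 12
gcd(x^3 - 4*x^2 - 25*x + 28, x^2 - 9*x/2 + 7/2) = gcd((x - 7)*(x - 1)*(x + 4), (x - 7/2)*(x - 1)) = x - 1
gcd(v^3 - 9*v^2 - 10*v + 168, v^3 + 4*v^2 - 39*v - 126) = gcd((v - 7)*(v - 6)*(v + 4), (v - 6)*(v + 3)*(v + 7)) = v - 6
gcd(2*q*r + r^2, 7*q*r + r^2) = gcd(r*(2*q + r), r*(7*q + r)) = r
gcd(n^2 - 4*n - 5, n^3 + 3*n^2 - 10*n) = 1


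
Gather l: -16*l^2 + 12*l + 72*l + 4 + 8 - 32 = -16*l^2 + 84*l - 20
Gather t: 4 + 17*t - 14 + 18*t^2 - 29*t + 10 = 18*t^2 - 12*t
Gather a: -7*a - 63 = -7*a - 63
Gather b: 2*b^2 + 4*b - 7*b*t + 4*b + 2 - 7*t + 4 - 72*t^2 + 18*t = 2*b^2 + b*(8 - 7*t) - 72*t^2 + 11*t + 6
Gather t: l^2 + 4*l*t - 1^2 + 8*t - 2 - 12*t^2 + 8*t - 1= l^2 - 12*t^2 + t*(4*l + 16) - 4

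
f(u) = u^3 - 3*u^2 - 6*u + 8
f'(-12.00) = 498.00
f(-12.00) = -2080.00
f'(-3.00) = 39.00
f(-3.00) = -28.00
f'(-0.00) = -6.00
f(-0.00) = 8.00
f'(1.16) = -8.92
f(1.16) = -1.44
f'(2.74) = 0.08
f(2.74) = -10.39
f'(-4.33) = 76.23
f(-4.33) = -103.45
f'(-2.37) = 25.07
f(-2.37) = -7.94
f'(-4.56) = 83.74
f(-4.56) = -121.84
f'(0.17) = -6.93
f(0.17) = 6.90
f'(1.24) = -8.83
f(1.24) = -2.15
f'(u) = 3*u^2 - 6*u - 6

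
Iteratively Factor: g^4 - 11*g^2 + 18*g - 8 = (g - 1)*(g^3 + g^2 - 10*g + 8) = (g - 1)^2*(g^2 + 2*g - 8) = (g - 1)^2*(g + 4)*(g - 2)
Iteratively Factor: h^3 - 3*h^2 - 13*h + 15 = (h + 3)*(h^2 - 6*h + 5) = (h - 5)*(h + 3)*(h - 1)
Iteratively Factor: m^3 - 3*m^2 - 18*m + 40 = (m - 2)*(m^2 - m - 20) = (m - 2)*(m + 4)*(m - 5)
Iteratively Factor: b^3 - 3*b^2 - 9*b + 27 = (b + 3)*(b^2 - 6*b + 9) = (b - 3)*(b + 3)*(b - 3)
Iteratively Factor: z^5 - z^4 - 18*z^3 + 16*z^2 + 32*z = (z - 4)*(z^4 + 3*z^3 - 6*z^2 - 8*z) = (z - 4)*(z + 4)*(z^3 - z^2 - 2*z) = (z - 4)*(z - 2)*(z + 4)*(z^2 + z) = z*(z - 4)*(z - 2)*(z + 4)*(z + 1)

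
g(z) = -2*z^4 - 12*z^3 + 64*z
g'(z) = -8*z^3 - 36*z^2 + 64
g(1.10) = 51.50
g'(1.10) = 9.79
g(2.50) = -105.62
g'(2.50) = -286.00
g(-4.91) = -56.19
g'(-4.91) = 143.07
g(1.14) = 51.80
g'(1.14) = 5.36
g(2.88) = -239.93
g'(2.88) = -425.70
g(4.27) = -1325.85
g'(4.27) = -1215.22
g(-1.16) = -59.13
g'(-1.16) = 28.05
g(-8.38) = -3337.49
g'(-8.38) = 2243.77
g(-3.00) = -30.00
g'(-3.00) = -44.00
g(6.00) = -4800.00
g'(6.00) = -2960.00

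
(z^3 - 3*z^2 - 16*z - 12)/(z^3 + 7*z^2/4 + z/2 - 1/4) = 4*(z^2 - 4*z - 12)/(4*z^2 + 3*z - 1)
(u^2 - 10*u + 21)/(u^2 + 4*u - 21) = (u - 7)/(u + 7)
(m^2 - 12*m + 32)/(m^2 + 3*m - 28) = (m - 8)/(m + 7)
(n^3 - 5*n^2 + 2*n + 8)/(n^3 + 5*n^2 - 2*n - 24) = (n^2 - 3*n - 4)/(n^2 + 7*n + 12)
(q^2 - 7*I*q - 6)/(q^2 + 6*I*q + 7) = (q - 6*I)/(q + 7*I)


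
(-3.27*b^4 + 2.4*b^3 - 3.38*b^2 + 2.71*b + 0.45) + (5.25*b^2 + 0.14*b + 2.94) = -3.27*b^4 + 2.4*b^3 + 1.87*b^2 + 2.85*b + 3.39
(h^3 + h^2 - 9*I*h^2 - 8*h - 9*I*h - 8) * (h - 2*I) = h^4 + h^3 - 11*I*h^3 - 26*h^2 - 11*I*h^2 - 26*h + 16*I*h + 16*I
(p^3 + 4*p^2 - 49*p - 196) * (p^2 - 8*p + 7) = p^5 - 4*p^4 - 74*p^3 + 224*p^2 + 1225*p - 1372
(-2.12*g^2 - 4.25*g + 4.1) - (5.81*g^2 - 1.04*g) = -7.93*g^2 - 3.21*g + 4.1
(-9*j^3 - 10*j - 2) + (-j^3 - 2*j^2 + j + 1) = -10*j^3 - 2*j^2 - 9*j - 1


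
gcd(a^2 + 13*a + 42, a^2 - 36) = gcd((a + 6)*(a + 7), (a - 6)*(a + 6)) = a + 6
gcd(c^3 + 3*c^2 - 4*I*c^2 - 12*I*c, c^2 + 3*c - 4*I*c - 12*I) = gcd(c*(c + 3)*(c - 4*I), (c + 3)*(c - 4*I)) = c^2 + c*(3 - 4*I) - 12*I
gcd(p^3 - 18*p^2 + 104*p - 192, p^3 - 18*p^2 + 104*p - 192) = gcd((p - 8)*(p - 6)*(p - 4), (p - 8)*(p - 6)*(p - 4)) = p^3 - 18*p^2 + 104*p - 192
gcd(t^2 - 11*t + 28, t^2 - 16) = t - 4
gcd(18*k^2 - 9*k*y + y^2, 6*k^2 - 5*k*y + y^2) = -3*k + y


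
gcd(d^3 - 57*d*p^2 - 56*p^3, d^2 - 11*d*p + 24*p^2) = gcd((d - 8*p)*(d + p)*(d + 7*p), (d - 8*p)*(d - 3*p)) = -d + 8*p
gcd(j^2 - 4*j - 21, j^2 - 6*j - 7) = j - 7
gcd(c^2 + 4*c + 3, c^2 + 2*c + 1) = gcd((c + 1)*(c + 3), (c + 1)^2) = c + 1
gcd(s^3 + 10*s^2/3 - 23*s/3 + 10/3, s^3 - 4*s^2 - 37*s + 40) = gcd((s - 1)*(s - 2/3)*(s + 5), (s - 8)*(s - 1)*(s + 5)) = s^2 + 4*s - 5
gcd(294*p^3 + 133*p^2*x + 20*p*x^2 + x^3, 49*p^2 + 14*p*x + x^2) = 49*p^2 + 14*p*x + x^2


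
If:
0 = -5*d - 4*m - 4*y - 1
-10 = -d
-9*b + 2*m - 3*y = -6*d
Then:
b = 23/6 - 5*y/9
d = 10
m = -y - 51/4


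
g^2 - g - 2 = (g - 2)*(g + 1)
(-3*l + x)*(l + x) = -3*l^2 - 2*l*x + x^2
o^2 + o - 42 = (o - 6)*(o + 7)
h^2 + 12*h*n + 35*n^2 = (h + 5*n)*(h + 7*n)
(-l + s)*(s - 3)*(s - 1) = -l*s^2 + 4*l*s - 3*l + s^3 - 4*s^2 + 3*s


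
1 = 1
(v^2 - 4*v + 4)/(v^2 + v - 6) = (v - 2)/(v + 3)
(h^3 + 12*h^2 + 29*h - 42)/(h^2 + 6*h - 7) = h + 6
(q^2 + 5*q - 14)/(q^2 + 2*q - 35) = (q - 2)/(q - 5)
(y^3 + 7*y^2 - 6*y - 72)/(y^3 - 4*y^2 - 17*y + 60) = (y + 6)/(y - 5)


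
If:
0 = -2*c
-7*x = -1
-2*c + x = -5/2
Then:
No Solution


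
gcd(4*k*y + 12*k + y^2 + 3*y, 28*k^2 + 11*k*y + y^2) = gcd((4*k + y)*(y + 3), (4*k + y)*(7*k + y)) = 4*k + y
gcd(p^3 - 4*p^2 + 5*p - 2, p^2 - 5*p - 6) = 1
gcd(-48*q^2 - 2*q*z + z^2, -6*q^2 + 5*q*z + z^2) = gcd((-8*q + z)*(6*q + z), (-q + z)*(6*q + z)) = 6*q + z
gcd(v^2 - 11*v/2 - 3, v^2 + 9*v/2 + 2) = v + 1/2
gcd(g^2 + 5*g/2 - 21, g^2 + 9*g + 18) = g + 6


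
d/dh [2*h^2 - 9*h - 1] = 4*h - 9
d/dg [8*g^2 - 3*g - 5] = 16*g - 3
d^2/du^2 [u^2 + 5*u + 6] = 2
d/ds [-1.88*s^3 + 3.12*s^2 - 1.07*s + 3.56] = -5.64*s^2 + 6.24*s - 1.07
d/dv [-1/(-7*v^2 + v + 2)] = (1 - 14*v)/(-7*v^2 + v + 2)^2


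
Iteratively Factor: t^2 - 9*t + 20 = (t - 4)*(t - 5)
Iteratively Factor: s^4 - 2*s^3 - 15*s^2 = (s)*(s^3 - 2*s^2 - 15*s) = s*(s + 3)*(s^2 - 5*s) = s^2*(s + 3)*(s - 5)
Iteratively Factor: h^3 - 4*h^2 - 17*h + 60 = (h + 4)*(h^2 - 8*h + 15) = (h - 3)*(h + 4)*(h - 5)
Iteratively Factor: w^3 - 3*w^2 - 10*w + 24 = (w - 4)*(w^2 + w - 6) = (w - 4)*(w + 3)*(w - 2)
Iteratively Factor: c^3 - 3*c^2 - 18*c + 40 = (c - 5)*(c^2 + 2*c - 8) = (c - 5)*(c - 2)*(c + 4)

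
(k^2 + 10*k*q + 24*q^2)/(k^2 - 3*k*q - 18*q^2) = (-k^2 - 10*k*q - 24*q^2)/(-k^2 + 3*k*q + 18*q^2)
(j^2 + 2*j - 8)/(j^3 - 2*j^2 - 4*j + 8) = (j + 4)/(j^2 - 4)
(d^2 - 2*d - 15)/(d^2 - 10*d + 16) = (d^2 - 2*d - 15)/(d^2 - 10*d + 16)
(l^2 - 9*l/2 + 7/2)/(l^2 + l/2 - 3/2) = (2*l - 7)/(2*l + 3)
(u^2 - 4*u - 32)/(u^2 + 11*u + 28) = (u - 8)/(u + 7)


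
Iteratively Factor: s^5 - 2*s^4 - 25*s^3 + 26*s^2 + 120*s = (s)*(s^4 - 2*s^3 - 25*s^2 + 26*s + 120) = s*(s - 5)*(s^3 + 3*s^2 - 10*s - 24) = s*(s - 5)*(s + 4)*(s^2 - s - 6) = s*(s - 5)*(s - 3)*(s + 4)*(s + 2)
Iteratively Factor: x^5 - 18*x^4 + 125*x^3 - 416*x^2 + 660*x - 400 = (x - 2)*(x^4 - 16*x^3 + 93*x^2 - 230*x + 200) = (x - 5)*(x - 2)*(x^3 - 11*x^2 + 38*x - 40) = (x - 5)*(x - 2)^2*(x^2 - 9*x + 20) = (x - 5)*(x - 4)*(x - 2)^2*(x - 5)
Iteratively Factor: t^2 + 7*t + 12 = (t + 3)*(t + 4)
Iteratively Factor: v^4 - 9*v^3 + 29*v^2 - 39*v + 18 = (v - 3)*(v^3 - 6*v^2 + 11*v - 6) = (v - 3)^2*(v^2 - 3*v + 2) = (v - 3)^2*(v - 2)*(v - 1)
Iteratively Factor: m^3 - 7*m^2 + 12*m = (m - 3)*(m^2 - 4*m) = m*(m - 3)*(m - 4)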